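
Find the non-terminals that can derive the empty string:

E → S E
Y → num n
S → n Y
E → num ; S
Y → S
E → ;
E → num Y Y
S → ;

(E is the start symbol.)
There are no ε-productions, so no non-terminal can derive ε.
No non-terminals are nullable.

Answer: None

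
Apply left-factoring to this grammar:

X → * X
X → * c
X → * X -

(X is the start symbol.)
Left-factoring transforms A → αβ₁ | αβ₂ into A → αA' and A' → β₁ | β₂
(α is the longest common prefix among the alternatives). Repeat until
no nonterminal has two alternatives with a common prefix.

Round 1: X has alternatives sharing prefix '*'. Introduce X': X → * X'
  Add: X' → X
  Add: X' → c
  Add: X' → X -

Round 2: X' has alternatives sharing prefix 'X'. Introduce X'': X' → X X''
  Add: X'' → ε
  Add: X'' → -

No remaining common prefixes — done.

Resulting grammar:
X → * X'
X' → X X''
X'' → ε
X'' → -
X' → c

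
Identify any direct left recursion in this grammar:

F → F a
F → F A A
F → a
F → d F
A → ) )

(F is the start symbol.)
Direct left recursion occurs when N → N α for some non-terminal N (the right-hand side begins with the left-hand side itself).

F → F a: LEFT RECURSIVE (starts with F)
F → F A A: LEFT RECURSIVE (starts with F)
F → a: starts with a
F → d F: starts with d
A → ) ): starts with ')'

The grammar has direct left recursion on: F.

Answer: Yes, F is left-recursive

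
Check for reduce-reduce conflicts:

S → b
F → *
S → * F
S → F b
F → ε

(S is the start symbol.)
Augment with S' → S and build the canonical LR(0) collection (I0 = CLOSURE({[S' → . S]}), then GOTO on every symbol after a dot until no new states appear). It has 8 states:
  I0: { [F → . *], [F → .], [S → . * F], [S → . F b], [S → . b], [S' → . S] }  — shift, reduce
  I1: { [F → * .], [F → . *], [F → .], [S → * . F] }  — shift, 2 reduces
  I2: { [S → F . b] }  — shift
  I3: { [S' → S .] }  — accept
  I4: { [S → b .] }  — reduce
  I5: { [S → F b .] }  — reduce
  I6: { [F → * .] }  — reduce
  I7: { [S → * F .] }  — reduce

I1 contains complete items [F → .], [F → * .] — reduce-reduce conflict.

Answer: Yes — I1: [F → .] vs [F → * .]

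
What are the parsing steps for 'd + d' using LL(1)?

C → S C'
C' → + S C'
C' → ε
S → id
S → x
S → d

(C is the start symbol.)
LL(1) parsing maintains a stack (initially the start symbol over $) and the input. At each step: if the stack top is a terminal, match it against the current input token; if it is a non-terminal N, replace it with the RHS of M[N, lookahead] (the unique production whose predict set contains the lookahead).

Stack is shown with the top on the left.

Stack     Input    Action
-------------------------
C $       d + d $  output C → S C'
S C' $    d + d $  output S → d
d C' $    d + d $  match 'd'
C' $      + d $    output C' → + S C'
+ S C' $  + d $    match '+'
S C' $    d $      output S → d
d C' $    d $      match 'd'
C' $      $        output C' → ε
$         $        accept

The string is accepted.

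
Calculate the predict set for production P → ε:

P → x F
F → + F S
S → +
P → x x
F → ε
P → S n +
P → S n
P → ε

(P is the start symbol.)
{ $ }

PREDICT(P → ε) = (FIRST(RHS) \ {ε}) ∪ (FOLLOW(P) if ε ∈ FIRST(RHS), i.e. RHS ⇒* ε)
The right-hand side is ε (FIRST(ε) = { ε }), so the predict set is FOLLOW(P) = { $ }
PREDICT(P → ε) = { $ }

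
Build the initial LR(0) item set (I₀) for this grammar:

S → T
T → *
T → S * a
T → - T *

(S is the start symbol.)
First, augment the grammar with S' → S
I₀ = CLOSURE({ [S' → . S] }):
  [S' → . S] has the dot before S: add [S → . T]
  [S → . T] has the dot before T: add [T → . *], [T → . S * a], [T → . - T *]
No further items can be added.

I₀ = { [S → . T], [S' → . S], [T → . *], [T → . - T *], [T → . S * a] }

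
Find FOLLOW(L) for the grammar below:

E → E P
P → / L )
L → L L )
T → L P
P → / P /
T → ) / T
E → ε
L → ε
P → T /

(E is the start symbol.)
{ ')', '/' }

In P → / L ): L is followed by ')', add FIRST(')') \ {ε} = { ')' }
In L → L L ): L is followed by L ')', add FIRST(L ')') \ {ε} = { ')' }
In L → L L ): L is followed by ')', add FIRST(')') \ {ε} = { ')' }
In T → L P: L is followed by P, add FIRST(P) \ {ε} = { ')', '/' }

Taking the union: FOLLOW(L) = { ')', '/' }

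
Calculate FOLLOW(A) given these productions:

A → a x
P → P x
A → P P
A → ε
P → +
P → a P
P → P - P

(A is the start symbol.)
To compute FOLLOW(A), find every occurrence of A on a right-hand side N → α A β: add FIRST(β) \ {ε}, and if β is empty or nullable also add FOLLOW(N). Iterate to a fixed point.

A is the start symbol, so $ ∈ FOLLOW(A).
A does not occur on any right-hand side.

Taking the union: FOLLOW(A) = { $ }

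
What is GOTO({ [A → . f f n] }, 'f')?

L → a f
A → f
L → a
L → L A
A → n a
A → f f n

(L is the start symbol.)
{ [A → f . f n] }

GOTO(I, 'f') = CLOSURE({ [A → αX.β] : [A → α.Xβ] ∈ I, X = 'f' })

Items with dot before 'f', with the dot advanced:
  [A → . f f n] → [A → f . f n]
Closure adds nothing (no advanced item has the dot before a non-terminal).

GOTO = { [A → f . f n] }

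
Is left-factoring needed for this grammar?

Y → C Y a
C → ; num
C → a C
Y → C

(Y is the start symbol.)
Left-factoring is needed when two productions for the same non-terminal
share a common prefix on the right-hand side.

Productions for Y:
  Y → C Y a
  Y → C
Productions for C:
  C → ; num
  C → a C

Found common prefix 'C' in productions for Y

Answer: Yes, Y has productions with common prefix 'C'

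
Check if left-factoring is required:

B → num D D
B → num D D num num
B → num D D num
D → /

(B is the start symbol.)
Yes, B has productions with common prefix 'num D D'

Left-factoring is needed when two productions for the same non-terminal
share a common prefix on the right-hand side.

Productions for B:
  B → num D D
  B → num D D num num
  B → num D D num

Found common prefix 'num D D' in productions for B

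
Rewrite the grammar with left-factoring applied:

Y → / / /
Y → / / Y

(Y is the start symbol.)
Y → / / Y'
Y' → /
Y' → Y

Left-factoring transforms A → αβ₁ | αβ₂ into A → αA' and A' → β₁ | β₂
(α is the longest common prefix among the alternatives). Repeat until
no nonterminal has two alternatives with a common prefix.

Round 1: Y has alternatives sharing prefix '/ /'. Introduce Y': Y → / / Y'
  Add: Y' → /
  Add: Y' → Y

No remaining common prefixes — done.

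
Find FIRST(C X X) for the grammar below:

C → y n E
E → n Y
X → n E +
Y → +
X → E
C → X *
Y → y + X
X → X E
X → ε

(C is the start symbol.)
{ '*', 'n', 'y' }

FIRST sets of the non-terminals involved (from the grammar, by fixed-point iteration):
  FIRST(C) = { '*', 'n', 'y' }

To compute FIRST(C X X), process the symbols left to right:
Symbol C is a non-terminal. Add FIRST(C) \ {ε} = { '*', 'n', 'y' }
C is not nullable (ε ∉ FIRST(C)), so stop here.
FIRST(C X X) = { '*', 'n', 'y' }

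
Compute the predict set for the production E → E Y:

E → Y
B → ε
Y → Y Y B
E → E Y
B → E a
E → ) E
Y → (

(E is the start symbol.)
{ '(', ')' }

PREDICT(E → E Y) = (FIRST(RHS) \ {ε}) ∪ (FOLLOW(E) if ε ∈ FIRST(RHS), i.e. RHS ⇒* ε)
FIRST(E) = { '(', ')' }
FIRST(E Y) = { '(', ')' }
ε ∉ FIRST(E Y), so FOLLOW(E) is not added.
PREDICT(E → E Y) = { '(', ')' }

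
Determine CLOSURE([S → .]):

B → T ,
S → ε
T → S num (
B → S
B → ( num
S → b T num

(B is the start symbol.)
To compute CLOSURE, for each item [A → α.Bβ] where B is a non-terminal, add [B → .γ] for all productions B → γ; repeat for the newly added items until nothing changes.

Start with: [S → .]
The dot is at the end, so nothing is added.

CLOSURE = { [S → .] }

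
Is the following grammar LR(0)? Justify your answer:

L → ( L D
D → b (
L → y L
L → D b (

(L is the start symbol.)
Yes, the grammar is LR(0)

A grammar is LR(0) if no state in the canonical LR(0) collection has:
  - both a shift item (dot before a terminal) and a complete item (shift-reduce conflict), or
  - two or more complete items (reduce-reduce conflict; the accept item [L' → L .] counts as a complete item here).

Augment with L' → L and build the canonical LR(0) collection (I0 = CLOSURE({[L' → . L]}), then GOTO on every symbol after a dot until no new states appear). It has 12 states:
  I0: { [D → . b (], [L → . ( L D], [L → . D b (], [L → . y L], [L' → . L] }  — shift
  I1: { [D → . b (], [L → ( . L D], [L → . ( L D], [L → . D b (], [L → . y L] }  — shift
  I2: { [L → D . b (] }  — shift
  I3: { [L' → L .] }  — accept
  I4: { [D → b . (] }  — shift
  I5: { [D → . b (], [L → . ( L D], [L → . D b (], [L → . y L], [L → y . L] }  — shift
  I6: { [L → y L .] }  — reduce
  I7: { [D → b ( .] }  — reduce
  I8: { [L → D b . (] }  — shift
  I9: { [L → D b ( .] }  — reduce
  I10: { [D → . b (], [L → ( L . D] }  — shift
  I11: { [L → ( L D .] }  — reduce

Every state is either a pure shift/goto state or contains exactly one complete item and nothing to shift — no conflicts. The grammar is LR(0).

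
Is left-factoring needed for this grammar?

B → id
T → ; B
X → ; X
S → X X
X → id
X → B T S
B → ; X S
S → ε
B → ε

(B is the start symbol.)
No, left-factoring is not needed

Left-factoring is needed when two productions for the same non-terminal
share a common prefix on the right-hand side.

Productions for B:
  B → id
  B → ; X S
  B → ε
Productions for X:
  X → ; X
  X → id
  X → B T S
Productions for S:
  S → X X
  S → ε

No common prefixes found.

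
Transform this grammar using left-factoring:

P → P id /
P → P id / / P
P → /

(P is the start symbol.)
Left-factoring transforms A → αβ₁ | αβ₂ into A → αA' and A' → β₁ | β₂
(α is the longest common prefix among the alternatives). Repeat until
no nonterminal has two alternatives with a common prefix.

Round 1: P has alternatives sharing prefix 'P id /'. Introduce P': P → P id / P'
  Add: P' → ε
  Add: P' → / P

No remaining common prefixes — done.

Resulting grammar:
P → P id / P'
P' → ε
P' → / P
P → /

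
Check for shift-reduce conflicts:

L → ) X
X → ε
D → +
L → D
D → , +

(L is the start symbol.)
No shift-reduce conflicts

Augment with L' → L and build the canonical LR(0) collection (I0 = CLOSURE({[L' → . L]}), then GOTO on every symbol after a dot until no new states appear). It has 8 states:
  I0: { [D → . +], [D → . , +], [L → . ) X], [L → . D], [L' → . L] }  — shift
  I1: { [L → ) . X], [X → .] }  — reduce
  I2: { [D → + .] }  — reduce
  I3: { [D → , . +] }  — shift
  I4: { [L → D .] }  — reduce
  I5: { [L' → L .] }  — accept
  I6: { [D → , + .] }  — reduce
  I7: { [L → ) X .] }  — reduce

No state contains both a complete item and a shift item.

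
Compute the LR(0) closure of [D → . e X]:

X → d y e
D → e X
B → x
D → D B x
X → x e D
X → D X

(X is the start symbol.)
Start with: [D → . e X]
The dot precedes the terminal e, so nothing is added.

CLOSURE = { [D → . e X] }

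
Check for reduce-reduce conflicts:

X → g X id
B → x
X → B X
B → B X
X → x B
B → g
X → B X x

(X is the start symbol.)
Yes — I11: [B → B X .] vs [X → B X .]

Augment with X' → X and build the canonical LR(0) collection (I0 = CLOSURE({[X' → . X]}), then GOTO on every symbol after a dot until no new states appear). It has 13 states:
  I0: { [B → . B X], [B → . g], [B → . x], [X → . B X x], [X → . B X], [X → . g X id], [X → . x B], [X' → . X] }  — shift
  I1: { [B → . B X], [B → . g], [B → . x], [B → B . X], [X → . B X x], [X → . B X], [X → . g X id], [X → . x B], [X → B . X x], [X → B . X] }  — shift
  I2: { [X' → X .] }  — accept
  I3: { [B → . B X], [B → . g], [B → . x], [B → g .], [X → . B X x], [X → . B X], [X → . g X id], [X → . x B], [X → g . X id] }  — shift, reduce
  I4: { [B → . B X], [B → . g], [B → . x], [B → x .], [X → x . B] }  — shift, reduce
  I5: { [B → . B X], [B → . g], [B → . x], [B → B . X], [X → . B X x], [X → . B X], [X → . g X id], [X → . x B], [X → x B .] }  — shift, reduce
  I6: { [B → g .] }  — reduce
  I7: { [B → x .] }  — reduce
  I8: { [B → B X .] }  — reduce
  I9: { [X → g X . id] }  — shift
  I10: { [X → g X id .] }  — reduce
  I11: { [B → B X .], [X → B X . x], [X → B X .] }  — shift, 2 reduces
  I12: { [X → B X x .] }  — reduce

I11 contains complete items [B → B X .], [X → B X .] — reduce-reduce conflict.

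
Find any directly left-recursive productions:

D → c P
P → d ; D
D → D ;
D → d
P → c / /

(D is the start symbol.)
Yes, D is left-recursive

D → c P: starts with c
P → d ; D: starts with d
D → D ;: LEFT RECURSIVE (starts with D)
D → d: starts with d
P → c / /: starts with c

The grammar has direct left recursion on: D.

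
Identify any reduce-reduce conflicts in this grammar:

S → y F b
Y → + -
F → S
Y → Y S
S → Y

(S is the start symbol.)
No reduce-reduce conflicts

Augment with S' → S and build the canonical LR(0) collection (I0 = CLOSURE({[S' → . S]}), then GOTO on every symbol after a dot until no new states appear). It has 10 states:
  I0: { [S → . Y], [S → . y F b], [S' → . S], [Y → . + -], [Y → . Y S] }  — shift
  I1: { [Y → + . -] }  — shift
  I2: { [S' → S .] }  — accept
  I3: { [S → . Y], [S → . y F b], [S → Y .], [Y → . + -], [Y → . Y S], [Y → Y . S] }  — shift, reduce
  I4: { [F → . S], [S → . Y], [S → . y F b], [S → y . F b], [Y → . + -], [Y → . Y S] }  — shift
  I5: { [S → y F . b] }  — shift
  I6: { [F → S .] }  — reduce
  I7: { [S → y F b .] }  — reduce
  I8: { [Y → Y S .] }  — reduce
  I9: { [Y → + - .] }  — reduce

No state contains more than one complete item.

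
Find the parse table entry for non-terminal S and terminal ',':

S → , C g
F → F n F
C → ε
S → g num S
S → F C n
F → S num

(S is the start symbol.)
To find M[S, ','], we find productions for S where ',' is in the predict set (PREDICT(N → α) = (FIRST(α) \ {ε}) ∪ (FOLLOW(N) if α ⇒* ε)).

Relevant sets:
  FIRST(F) = { ',', 'g' }

S → , C g: PREDICT = { ',' }
  ',' is in predict set, so this production goes in M[S, ',']
S → g num S: PREDICT = { 'g' }
S → F C n: PREDICT = { ',', 'g' }
  ',' is in predict set, so this production goes in M[S, ',']

M[S, ','] = S → , C g, S → F C n  (a multiply-defined cell — the grammar is not LL(1))

Answer: S → , C g, S → F C n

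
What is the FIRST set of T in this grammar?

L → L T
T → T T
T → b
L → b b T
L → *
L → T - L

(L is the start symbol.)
{ 'b' }

From T → T T:
  - T is the symbol being defined: contributes nothing new
    T is not nullable, so stop
From T → b:
  - b is a terminal: add 'b' and stop

Collecting: FIRST(T) = { 'b' }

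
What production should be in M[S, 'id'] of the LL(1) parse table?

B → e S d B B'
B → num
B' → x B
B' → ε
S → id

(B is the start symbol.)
To find M[S, 'id'], we find productions for S where 'id' is in the predict set (PREDICT(N → α) = (FIRST(α) \ {ε}) ∪ (FOLLOW(N) if α ⇒* ε)).

S → id: PREDICT = { 'id' }
  'id' is in predict set, so this production goes in M[S, 'id']

M[S, 'id'] = S → id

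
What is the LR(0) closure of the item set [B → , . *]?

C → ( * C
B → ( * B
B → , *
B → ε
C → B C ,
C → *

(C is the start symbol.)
To compute CLOSURE, for each item [A → α.Bβ] where B is a non-terminal, add [B → .γ] for all productions B → γ; repeat for the newly added items until nothing changes.

Start with: [B → , . *]
The dot precedes the terminal '*', so nothing is added.

CLOSURE = { [B → , . *] }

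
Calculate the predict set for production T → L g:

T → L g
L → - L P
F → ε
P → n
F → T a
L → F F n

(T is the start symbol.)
{ '-', 'n' }

PREDICT(T → L g) = (FIRST(RHS) \ {ε}) ∪ (FOLLOW(T) if ε ∈ FIRST(RHS), i.e. RHS ⇒* ε)
FIRST(L) = { '-', 'n' }
FIRST(L g) = { '-', 'n' }
ε ∉ FIRST(L g), so FOLLOW(T) is not added.
PREDICT(T → L g) = { '-', 'n' }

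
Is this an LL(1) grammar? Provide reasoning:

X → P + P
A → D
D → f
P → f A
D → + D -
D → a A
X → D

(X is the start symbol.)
No. Predict set conflict for X: { 'f' }

Relevant sets:
  FIRST(P) = { 'f' }
  FIRST(D) = { '+', 'a', 'f' }

For X:
  PREDICT(X → P '+' P) = { 'f' }
  PREDICT(X → D) = { '+', 'a', 'f' }
For D:
  PREDICT(D → f) = { 'f' }
  PREDICT(D → '+' D '-') = { '+' }
  PREDICT(D → a A) = { 'a' }
A, P have a single production, so nothing to check there.

Conflict found: Predict set conflict for X: { 'f' }
The grammar is NOT LL(1).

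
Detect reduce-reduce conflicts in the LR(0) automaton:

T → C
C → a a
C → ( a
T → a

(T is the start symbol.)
No reduce-reduce conflicts

Augment with T' → T and build the canonical LR(0) collection (I0 = CLOSURE({[T' → . T]}), then GOTO on every symbol after a dot until no new states appear). It has 7 states:
  I0: { [C → . ( a], [C → . a a], [T → . C], [T → . a], [T' → . T] }  — shift
  I1: { [C → ( . a] }  — shift
  I2: { [T → C .] }  — reduce
  I3: { [T' → T .] }  — accept
  I4: { [C → a . a], [T → a .] }  — shift, reduce
  I5: { [C → a a .] }  — reduce
  I6: { [C → ( a .] }  — reduce

No state contains more than one complete item.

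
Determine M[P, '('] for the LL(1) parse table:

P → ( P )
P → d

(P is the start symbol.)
P → ( P )

To find M[P, '('], we find productions for P where '(' is in the predict set (PREDICT(N → α) = (FIRST(α) \ {ε}) ∪ (FOLLOW(N) if α ⇒* ε)).

P → ( P ): PREDICT = { '(' }
  '(' is in predict set, so this production goes in M[P, '(']
P → d: PREDICT = { 'd' }

M[P, '('] = P → ( P )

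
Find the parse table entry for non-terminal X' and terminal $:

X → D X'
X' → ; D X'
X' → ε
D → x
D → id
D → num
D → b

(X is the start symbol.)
To find M[X', $], we find productions for X' where $ is in the predict set (PREDICT(N → α) = (FIRST(α) \ {ε}) ∪ (FOLLOW(N) if α ⇒* ε)).

Relevant sets:
  FOLLOW(X') = { $ }

X' → ; D X': PREDICT = { ';' }
X' → ε: PREDICT = { $ }
  $ is in predict set, so this production goes in M[X', $]

M[X', $] = X' → ε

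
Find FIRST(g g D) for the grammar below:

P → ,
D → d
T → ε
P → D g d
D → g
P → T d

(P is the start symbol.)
{ 'g' }

To compute FIRST(g g D), process the symbols left to right:
Symbol g is a terminal. Add 'g' and stop.
FIRST(g g D) = { 'g' }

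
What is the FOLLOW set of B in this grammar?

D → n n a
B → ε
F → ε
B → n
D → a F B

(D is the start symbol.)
{ $ }

In D → a F B: B is at the end, add FOLLOW(D)

The FOLLOW sets referred to above (computed the same way, to a fixed point):
  FOLLOW(D) = { $ }

Taking the union: FOLLOW(B) = { $ }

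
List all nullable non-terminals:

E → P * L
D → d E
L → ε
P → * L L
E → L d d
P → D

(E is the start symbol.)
A non-terminal is nullable if it can derive ε (the empty string): either it has an ε-production, or it has a production whose right-hand side consists entirely of nullable non-terminals.

ε-productions: L → ε
So L is immediately nullable.
No further non-terminal can be added: every production for the remaining non-terminals contains a terminal or a non-nullable non-terminal.
Nullable = { 'L' }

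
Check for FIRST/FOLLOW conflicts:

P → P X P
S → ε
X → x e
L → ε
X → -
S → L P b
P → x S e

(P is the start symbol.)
No FIRST/FOLLOW conflicts.

Nullable non-terminals: L, S.
FIRST sets used below: FIRST(L) = { ε }, FIRST(P) = { 'x' }
L has a nullable alternative but only one production, so nothing to check.

S: nullable alternative(s) S → ε; FOLLOW(S) = { 'e' }
  S → ε: FIRST \ {ε} = { } — this is the only nullable alternative, skip
  S → L P b: FIRST \ {ε} = { 'x' } — disjoint from FOLLOW(S)

P, X have no nullable alternative, so no FIRST/FOLLOW check is needed there.

No FIRST/FOLLOW conflicts found.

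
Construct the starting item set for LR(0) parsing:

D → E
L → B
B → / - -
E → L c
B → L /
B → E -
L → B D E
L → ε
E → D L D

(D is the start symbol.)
First, augment the grammar with D' → D
I₀ = CLOSURE({ [D' → . D] }):
  [D' → . D] has the dot before D: add [D → . E]
  [D → . E] has the dot before E: add [E → . L c], [E → . D L D]
  [E → . L c] has the dot before L: add [L → . B], [L → . B D E], [L → .]
  [L → . B] has the dot before B: add [B → . / - -], [B → . L /], [B → . E -]
No further items can be added.

I₀ = { [B → . / - -], [B → . E -], [B → . L /], [D → . E], [D' → . D], [E → . D L D], [E → . L c], [L → . B D E], [L → . B], [L → .] }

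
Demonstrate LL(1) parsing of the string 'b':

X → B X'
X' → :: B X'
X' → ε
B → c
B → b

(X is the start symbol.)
Stack is shown with the top on the left.

Stack   Input  Action
---------------------
X $     b $    output X → B X'
B X' $  b $    output B → b
b X' $  b $    match 'b'
X' $    $      output X' → ε
$       $      accept

The string is accepted.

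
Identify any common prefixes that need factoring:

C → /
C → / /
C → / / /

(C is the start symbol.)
Left-factoring is needed when two productions for the same non-terminal
share a common prefix on the right-hand side.

Productions for C:
  C → /
  C → / /
  C → / / /

Found common prefix '/' in productions for C

Answer: Yes, C has productions with common prefix '/'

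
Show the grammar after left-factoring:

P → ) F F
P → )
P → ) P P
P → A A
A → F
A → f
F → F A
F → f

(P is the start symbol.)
Left-factoring transforms A → αβ₁ | αβ₂ into A → αA' and A' → β₁ | β₂
(α is the longest common prefix among the alternatives). Repeat until
no nonterminal has two alternatives with a common prefix.

Round 1: P has alternatives sharing prefix ')'. Introduce P': P → ) P'
  Add: P' → F F
  Add: P' → ε
  Add: P' → P P

No remaining common prefixes — done.

Resulting grammar:
P → ) P'
P' → F F
P' → ε
P' → P P
P → A A
A → F
A → f
F → F A
F → f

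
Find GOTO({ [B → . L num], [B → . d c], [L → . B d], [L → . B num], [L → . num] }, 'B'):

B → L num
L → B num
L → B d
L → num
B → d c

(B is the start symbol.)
GOTO(I, 'B') = CLOSURE({ [A → αX.β] : [A → α.Xβ] ∈ I, X = 'B' })

Items with dot before 'B', with the dot advanced:
  [L → . B d] → [L → B . d]
  [L → . B num] → [L → B . num]
Closure adds nothing (no advanced item has the dot before a non-terminal).

GOTO = { [L → B . d], [L → B . num] }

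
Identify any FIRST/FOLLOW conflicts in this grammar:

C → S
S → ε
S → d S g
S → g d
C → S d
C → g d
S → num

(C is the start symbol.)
Nullable non-terminals: C, S.
FIRST sets used below: FIRST(S) = { 'd', 'g', 'num', ε }

C: nullable alternative(s) C → S; FOLLOW(C) = { $ }
  C → S: FIRST \ {ε} = { 'd', 'g', 'num' } — this is the only nullable alternative, skip
  C → S d: FIRST \ {ε} = { 'd', 'g', 'num' } — disjoint from FOLLOW(C)
  C → g d: FIRST \ {ε} = { 'g' } — disjoint from FOLLOW(C)

S: nullable alternative(s) S → ε; FOLLOW(S) = { $, 'd', 'g' }
  S → ε: FIRST \ {ε} = { } — this is the only nullable alternative, skip
  S → d S g: FIRST \ {ε} = { 'd' } — overlaps FOLLOW(S) on { 'd' }: CONFLICT
  S → g d: FIRST \ {ε} = { 'g' } — overlaps FOLLOW(S) on { 'g' }: CONFLICT
  S → num: FIRST \ {ε} = { 'num' } — disjoint from FOLLOW(S)

So the grammar has 2 FIRST/FOLLOW conflicts (marked CONFLICT above).

Answer: Yes. S → d S g with FOLLOW(S) on { 'd' }; S → g d with FOLLOW(S) on { 'g' }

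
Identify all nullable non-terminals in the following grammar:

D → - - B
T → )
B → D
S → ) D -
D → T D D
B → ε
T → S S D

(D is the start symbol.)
A non-terminal is nullable if it can derive ε (the empty string): either it has an ε-production, or it has a production whose right-hand side consists entirely of nullable non-terminals.

ε-productions: B → ε
So B is immediately nullable.
No further non-terminal can be added: every production for the remaining non-terminals contains a terminal or a non-nullable non-terminal.
Nullable = { 'B' }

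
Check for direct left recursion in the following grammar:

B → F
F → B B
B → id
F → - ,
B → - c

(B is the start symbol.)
No direct left recursion

B → F: starts with F
F → B B: starts with B
B → id: starts with id
F → - ,: starts with '-'
B → - c: starts with '-'

No direct left recursion found.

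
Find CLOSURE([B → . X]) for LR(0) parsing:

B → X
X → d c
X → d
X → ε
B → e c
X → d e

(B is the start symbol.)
{ [B → . X], [X → . d c], [X → . d e], [X → . d], [X → .] }

To compute CLOSURE, for each item [A → α.Bβ] where B is a non-terminal, add [B → .γ] for all productions B → γ; repeat for the newly added items until nothing changes.

Start with: [B → . X]
  [B → . X] has the dot before X: add [X → . d c], [X → . d], [X → .], [X → . d e]
No further items can be added.

CLOSURE = { [B → . X], [X → . d c], [X → . d e], [X → . d], [X → .] }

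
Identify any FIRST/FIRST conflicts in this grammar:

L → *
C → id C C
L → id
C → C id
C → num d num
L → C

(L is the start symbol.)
FIRST sets of the non-terminals at (or reachable through a nullable prefix from) the front of some alternative:
  FIRST(C) = { 'id', 'num' }

Productions for L:
  L → *: FIRST = { '*' }
  L → id: FIRST = { 'id' }
  L → C: FIRST = { 'id', 'num' }
Productions for C:
  C → id C C: FIRST = { 'id' }
  C → C id: FIRST = { 'id', 'num' }
  C → num d num: FIRST = { 'num' }

Conflict for L: L → id and L → C
  Overlap: { 'id' }
Conflict for C: C → id C C and C → C id
  Overlap: { 'id' }
Conflict for C: C → C id and C → num d num
  Overlap: { 'num' }

Answer: Yes. L → id / L → C on { 'id' }; C → id C C / C → C id on { 'id' }; C → C id / C → num d num on { 'num' }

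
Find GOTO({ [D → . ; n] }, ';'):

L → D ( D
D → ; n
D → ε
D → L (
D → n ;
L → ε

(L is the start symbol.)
GOTO(I, ';') = CLOSURE({ [A → αX.β] : [A → α.Xβ] ∈ I, X = ';' })

Items with dot before ';', with the dot advanced:
  [D → . ; n] → [D → ; . n]
Closure adds nothing (no advanced item has the dot before a non-terminal).

GOTO = { [D → ; . n] }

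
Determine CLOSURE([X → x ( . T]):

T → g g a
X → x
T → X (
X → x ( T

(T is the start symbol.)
Start with: [X → x ( . T]
  [X → x ( . T] has the dot before T: add [T → . g g a], [T → . X (]
  [T → . X (] has the dot before X: add [X → . x], [X → . x ( T]
No further items can be added.

CLOSURE = { [T → . X (], [T → . g g a], [X → . x ( T], [X → . x], [X → x ( . T] }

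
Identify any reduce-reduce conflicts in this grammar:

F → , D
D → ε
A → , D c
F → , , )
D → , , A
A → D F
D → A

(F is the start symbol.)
Yes — I11: [D → , , A .] vs [D → A .]

Augment with F' → F and build the canonical LR(0) collection (I0 = CLOSURE({[F' → . F]}), then GOTO on every symbol after a dot until no new states appear). It has 12 states:
  I0: { [F → . , , )], [F → . , D], [F' → . F] }  — shift
  I1: { [A → . , D c], [A → . D F], [D → . , , A], [D → . A], [D → .], [F → , . , )], [F → , . D] }  — shift, reduce
  I2: { [F' → F .] }  — accept
  I3: { [A → , . D c], [A → . , D c], [A → . D F], [D → , . , A], [D → . , , A], [D → . A], [D → .], [F → , , . )] }  — shift, reduce
  I4: { [D → A .] }  — reduce
  I5: { [A → D . F], [F → , D .], [F → . , , )], [F → . , D] }  — shift, reduce
  I6: { [A → D F .] }  — reduce
  I7: { [F → , , ) .] }  — reduce
  I8: { [A → , . D c], [A → . , D c], [A → . D F], [D → , , . A], [D → , . , A], [D → . , , A], [D → . A], [D → .] }  — shift, reduce
  I9: { [A → , D . c], [A → D . F], [F → . , , )], [F → . , D] }  — shift
  I10: { [A → , D c .] }  — reduce
  I11: { [D → , , A .], [D → A .] }  — 2 reduces

I11 contains complete items [D → , , A .], [D → A .] — reduce-reduce conflict.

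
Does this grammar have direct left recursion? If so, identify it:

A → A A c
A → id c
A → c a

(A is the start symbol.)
Yes, A is left-recursive

Direct left recursion occurs when N → N α for some non-terminal N (the right-hand side begins with the left-hand side itself).

A → A A c: LEFT RECURSIVE (starts with A)
A → id c: starts with id
A → c a: starts with c

The grammar has direct left recursion on: A.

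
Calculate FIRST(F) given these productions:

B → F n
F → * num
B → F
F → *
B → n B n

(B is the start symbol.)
{ '*' }

From F → * num:
  - '*' is a terminal: add '*' and stop
From F → *:
  - '*' is a terminal: add '*' and stop

Collecting: FIRST(F) = { '*' }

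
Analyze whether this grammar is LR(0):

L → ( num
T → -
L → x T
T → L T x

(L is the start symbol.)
A grammar is LR(0) if no state in the canonical LR(0) collection has:
  - both a shift item (dot before a terminal) and a complete item (shift-reduce conflict), or
  - two or more complete items (reduce-reduce conflict; the accept item [L' → L .] counts as a complete item here).

Augment with L' → L and build the canonical LR(0) collection (I0 = CLOSURE({[L' → . L]}), then GOTO on every symbol after a dot until no new states appear). It has 10 states:
  I0: { [L → . ( num], [L → . x T], [L' → . L] }  — shift
  I1: { [L → ( . num] }  — shift
  I2: { [L' → L .] }  — accept
  I3: { [L → . ( num], [L → . x T], [L → x . T], [T → . -], [T → . L T x] }  — shift
  I4: { [T → - .] }  — reduce
  I5: { [L → . ( num], [L → . x T], [T → . -], [T → . L T x], [T → L . T x] }  — shift
  I6: { [L → x T .] }  — reduce
  I7: { [T → L T . x] }  — shift
  I8: { [T → L T x .] }  — reduce
  I9: { [L → ( num .] }  — reduce

Every state is either a pure shift/goto state or contains exactly one complete item and nothing to shift — no conflicts. The grammar is LR(0).

Answer: Yes, the grammar is LR(0)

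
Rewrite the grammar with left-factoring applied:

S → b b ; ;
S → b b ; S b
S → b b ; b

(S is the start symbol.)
Left-factoring transforms A → αβ₁ | αβ₂ into A → αA' and A' → β₁ | β₂
(α is the longest common prefix among the alternatives). Repeat until
no nonterminal has two alternatives with a common prefix.

Round 1: S has alternatives sharing prefix 'b b ;'. Introduce S': S → b b ; S'
  Add: S' → ;
  Add: S' → S b
  Add: S' → b

No remaining common prefixes — done.

Resulting grammar:
S → b b ; S'
S' → ;
S' → S b
S' → b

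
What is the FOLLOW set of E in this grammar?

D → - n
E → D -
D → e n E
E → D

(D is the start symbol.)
{ $, '-' }

To compute FOLLOW(E), find every occurrence of E on a right-hand side N → α E β: add FIRST(β) \ {ε}, and if β is empty or nullable also add FOLLOW(N). Iterate to a fixed point.

In D → e n E: E is at the end, add FOLLOW(D)

The FOLLOW sets referred to above (computed the same way, to a fixed point):
  FOLLOW(D) = { $, '-' }

Taking the union: FOLLOW(E) = { $, '-' }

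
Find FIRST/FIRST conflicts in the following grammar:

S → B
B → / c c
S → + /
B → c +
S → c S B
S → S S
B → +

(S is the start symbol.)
FIRST sets of the non-terminals at (or reachable through a nullable prefix from) the front of some alternative:
  FIRST(B) = { '+', '/', 'c' }
  FIRST(S) = { '+', '/', 'c' }

Productions for S:
  S → B: FIRST = { '+', '/', 'c' }
  S → + /: FIRST = { '+' }
  S → c S B: FIRST = { 'c' }
  S → S S: FIRST = { '+', '/', 'c' }
Productions for B:
  B → / c c: FIRST = { '/' }
  B → c +: FIRST = { 'c' }
  B → +: FIRST = { '+' }

Conflict for S: S → B and S → + /
  Overlap: { '+' }
Conflict for S: S → B and S → c S B
  Overlap: { 'c' }
Conflict for S: S → B and S → S S
  Overlap: { '+', '/', 'c' }
Conflict for S: S → + / and S → S S
  Overlap: { '+' }
Conflict for S: S → c S B and S → S S
  Overlap: { 'c' }

Answer: Yes. S → B / S → '+' '/' on { '+' }; S → B / S → c S B on { 'c' }; S → B / S → S S on { '+', '/', 'c' }; S → '+' '/' / S → S S on { '+' }; S → c S B / S → S S on { 'c' }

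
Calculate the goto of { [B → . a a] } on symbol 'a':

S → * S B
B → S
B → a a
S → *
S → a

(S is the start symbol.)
{ [B → a . a] }

GOTO(I, 'a') = CLOSURE({ [A → αX.β] : [A → α.Xβ] ∈ I, X = 'a' })

Items with dot before 'a', with the dot advanced:
  [B → . a a] → [B → a . a]
Closure adds nothing (no advanced item has the dot before a non-terminal).

GOTO = { [B → a . a] }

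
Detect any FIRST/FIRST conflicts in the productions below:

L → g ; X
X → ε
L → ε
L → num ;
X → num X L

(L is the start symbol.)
A FIRST/FIRST conflict occurs when two productions N → α and N → β for the same non-terminal have FIRST(α) ∩ FIRST(β) ≠ ∅ (with ε ∈ FIRST of a nullable right-hand side, so two nullable alternatives also conflict).

Productions for L:
  L → g ; X: FIRST = { 'g' }
  L → ε: FIRST = { ε }
  L → num ;: FIRST = { 'num' }
Productions for X:
  X → ε: FIRST = { ε }
  X → num X L: FIRST = { 'num' }

All alternatives of each non-terminal have pairwise disjoint FIRST sets.

Answer: No FIRST/FIRST conflicts.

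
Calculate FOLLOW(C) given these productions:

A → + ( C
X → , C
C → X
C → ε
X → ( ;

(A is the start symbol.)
In A → + ( C: C is at the end, add FOLLOW(A)
In X → , C: C is at the end, add FOLLOW(X)

The FOLLOW sets referred to above (computed the same way, to a fixed point):
  FOLLOW(A) = { $ }
  FOLLOW(X) = { $ }

Taking the union: FOLLOW(C) = { $ }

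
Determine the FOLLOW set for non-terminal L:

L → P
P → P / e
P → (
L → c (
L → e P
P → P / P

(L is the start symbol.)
To compute FOLLOW(L), find every occurrence of L on a right-hand side N → α L β: add FIRST(β) \ {ε}, and if β is empty or nullable also add FOLLOW(N). Iterate to a fixed point.

L is the start symbol, so $ ∈ FOLLOW(L).
L does not occur on any right-hand side.

Taking the union: FOLLOW(L) = { $ }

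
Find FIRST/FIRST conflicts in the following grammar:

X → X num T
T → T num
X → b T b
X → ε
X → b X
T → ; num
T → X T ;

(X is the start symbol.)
Yes. X → X num T / X → b T b on { 'b' }; X → X num T / X → b X on { 'b' }; X → b T b / X → b X on { 'b' }; T → T num / T → ';' num on { ';' }; T → T num / T → X T ';' on { ';', 'b', 'num' }; T → ';' num / T → X T ';' on { ';' }

FIRST sets of the non-terminals at (or reachable through a nullable prefix from) the front of some alternative:
  FIRST(X) = { 'b', 'num', ε }
  FIRST(T) = { ';', 'b', 'num' }

Productions for X:
  X → X num T: FIRST = { 'b', 'num' }
  X → b T b: FIRST = { 'b' }
  X → ε: FIRST = { ε }
  X → b X: FIRST = { 'b' }
Productions for T:
  T → T num: FIRST = { ';', 'b', 'num' }
  T → ; num: FIRST = { ';' }
  T → X T ;: FIRST = { ';', 'b', 'num' }

Conflict for X: X → X num T and X → b T b
  Overlap: { 'b' }
Conflict for X: X → X num T and X → b X
  Overlap: { 'b' }
Conflict for X: X → b T b and X → b X
  Overlap: { 'b' }
Conflict for T: T → T num and T → ; num
  Overlap: { ';' }
Conflict for T: T → T num and T → X T ;
  Overlap: { ';', 'b', 'num' }
Conflict for T: T → ; num and T → X T ;
  Overlap: { ';' }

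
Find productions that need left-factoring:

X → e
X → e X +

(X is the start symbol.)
Yes, X has productions with common prefix 'e'

Left-factoring is needed when two productions for the same non-terminal
share a common prefix on the right-hand side.

Productions for X:
  X → e
  X → e X +

Found common prefix 'e' in productions for X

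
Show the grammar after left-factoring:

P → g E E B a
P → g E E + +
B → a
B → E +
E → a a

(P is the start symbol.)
Left-factoring transforms A → αβ₁ | αβ₂ into A → αA' and A' → β₁ | β₂
(α is the longest common prefix among the alternatives). Repeat until
no nonterminal has two alternatives with a common prefix.

Round 1: P has alternatives sharing prefix 'g E E'. Introduce P': P → g E E P'
  Add: P' → B a
  Add: P' → + +

No remaining common prefixes — done.

Resulting grammar:
P → g E E P'
P' → B a
P' → + +
B → a
B → E +
E → a a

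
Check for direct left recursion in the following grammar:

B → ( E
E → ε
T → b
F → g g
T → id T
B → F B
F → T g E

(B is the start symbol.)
B → ( E: starts with '('
E → ε: starts with ε
T → b: starts with b
F → g g: starts with g
T → id T: starts with id
B → F B: starts with F
F → T g E: starts with T

No direct left recursion found.

Answer: No direct left recursion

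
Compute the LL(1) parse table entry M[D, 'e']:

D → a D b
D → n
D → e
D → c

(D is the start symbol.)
D → e

To find M[D, 'e'], we find productions for D where 'e' is in the predict set (PREDICT(N → α) = (FIRST(α) \ {ε}) ∪ (FOLLOW(N) if α ⇒* ε)).

D → a D b: PREDICT = { 'a' }
D → n: PREDICT = { 'n' }
D → e: PREDICT = { 'e' }
  'e' is in predict set, so this production goes in M[D, 'e']
D → c: PREDICT = { 'c' }

M[D, 'e'] = D → e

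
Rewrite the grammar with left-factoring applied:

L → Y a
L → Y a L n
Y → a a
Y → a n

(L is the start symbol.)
L → Y a L'
L' → ε
L' → L n
Y → a Y'
Y' → a
Y' → n

Left-factoring transforms A → αβ₁ | αβ₂ into A → αA' and A' → β₁ | β₂
(α is the longest common prefix among the alternatives). Repeat until
no nonterminal has two alternatives with a common prefix.

Round 1: L has alternatives sharing prefix 'Y a'. Introduce L': L → Y a L'
  Add: L' → ε
  Add: L' → L n

Round 2: Y has alternatives sharing prefix 'a'. Introduce Y': Y → a Y'
  Add: Y' → a
  Add: Y' → n

No remaining common prefixes — done.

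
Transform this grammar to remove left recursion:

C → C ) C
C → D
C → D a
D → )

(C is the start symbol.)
C is directly left-recursive. The standard transformation for
  A → A α₁ | ... | A α_m | β₁ | ... | β_n
is
  A  → β₁ A' | ... | β_n A'
  A' → α₁ A' | ... | α_m A' | ε

C → D becomes C → D C'
C → D a becomes C → D a C'
C → C ) C becomes C' → ) C C'
Add C' → ε

Productions for other non-terminals are unchanged:
  D → )

Resulting grammar:
C → D C'
C → D a C'
C' → ) C C'
C' → ε
D → )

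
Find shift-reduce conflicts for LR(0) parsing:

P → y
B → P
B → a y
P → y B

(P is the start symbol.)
Yes — I2: [P → y .] vs [B → . a y]

Augment with P' → P and build the canonical LR(0) collection (I0 = CLOSURE({[P' → . P]}), then GOTO on every symbol after a dot until no new states appear). It has 7 states:
  I0: { [P → . y B], [P → . y], [P' → . P] }  — shift
  I1: { [P' → P .] }  — accept
  I2: { [B → . P], [B → . a y], [P → . y B], [P → . y], [P → y . B], [P → y .] }  — shift, reduce
  I3: { [P → y B .] }  — reduce
  I4: { [B → P .] }  — reduce
  I5: { [B → a . y] }  — shift
  I6: { [B → a y .] }  — reduce

I2 contains reduce item [P → y .] and shift items [B → . a y], [P → . y], [P → . y B] — shift-reduce conflict.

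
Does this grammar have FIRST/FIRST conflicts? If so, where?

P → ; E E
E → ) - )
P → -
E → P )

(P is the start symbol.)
FIRST sets of the non-terminals at (or reachable through a nullable prefix from) the front of some alternative:
  FIRST(P) = { '-', ';' }

Productions for P:
  P → ; E E: FIRST = { ';' }
  P → -: FIRST = { '-' }
Productions for E:
  E → ) - ): FIRST = { ')' }
  E → P ): FIRST = { '-', ';' }

All alternatives of each non-terminal have pairwise disjoint FIRST sets.

Answer: No FIRST/FIRST conflicts.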